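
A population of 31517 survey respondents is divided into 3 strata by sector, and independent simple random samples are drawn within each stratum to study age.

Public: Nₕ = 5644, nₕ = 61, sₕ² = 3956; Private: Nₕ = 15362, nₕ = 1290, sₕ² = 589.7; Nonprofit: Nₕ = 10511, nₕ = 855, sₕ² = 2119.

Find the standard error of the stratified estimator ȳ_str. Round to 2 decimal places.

Var(ȳ_str) = Σₕ Wₕ²(1 − fₕ)sₕ²/nₕ with Wₕ = Nₕ/N, N = 31517.
Public: Wₕ = 0.17907796; term = 0.17907796²·(1 − 0.01080794)·3956/61 = 2.0572702.
Private: Wₕ = 0.48741949; term = 0.48741949²·(1 − 0.08397344)·589.7/1290 = 0.099484463.
Nonprofit: Wₕ = 0.33350255; term = 0.33350255²·(1 − 0.08134335)·2119/855 = 0.25323072.
Sum = 2.4099854.
SE = √(2.4099854) = 1.55.

1.55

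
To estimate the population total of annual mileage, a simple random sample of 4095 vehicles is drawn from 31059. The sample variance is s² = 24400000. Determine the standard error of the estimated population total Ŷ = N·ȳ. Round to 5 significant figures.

Var(Ŷ) = N²·Var(ȳ) = N²·(1 − n/N)·s²/n.
f = 4095/31059 = 0.13184584; Var(ȳ) = 0.86815416·24400000/4095 = 5172.8844.
Var(Ŷ) = 31059² · 5172.8844 = 4.9900823 × 10^12.
SE(Ŷ) = √(4.9900823 × 10^12) = 2.2338 × 10^6.

2.2338 × 10^6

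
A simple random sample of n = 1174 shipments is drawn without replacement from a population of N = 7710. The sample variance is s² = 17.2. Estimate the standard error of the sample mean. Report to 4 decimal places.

0.1114

Under SRS without replacement, Var(ȳ) = (1 − f)·s²/n with f = n/N = 1174/7710 = 0.15226978.
Var(ȳ) = (1 − 0.15226978)·17.2/1174 = 0.84773022·0.014650767 = 0.012419898.
SE(ȳ) = √(0.012419898) = 0.1114.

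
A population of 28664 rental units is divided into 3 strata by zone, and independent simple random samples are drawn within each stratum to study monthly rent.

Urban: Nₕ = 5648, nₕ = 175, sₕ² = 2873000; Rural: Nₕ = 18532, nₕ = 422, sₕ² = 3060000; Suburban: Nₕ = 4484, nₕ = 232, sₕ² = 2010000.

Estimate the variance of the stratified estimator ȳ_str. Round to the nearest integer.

3781

Var(ȳ_str) = Σₕ Wₕ²(1 − fₕ)sₕ²/nₕ with Wₕ = Nₕ/N, N = 28664.
Urban: Wₕ = 0.19704159; term = 0.19704159²·(1 − 0.03098442)·2873000/175 = 617.65239.
Rural: Wₕ = 0.64652526; term = 0.64652526²·(1 − 0.02277142)·3060000/422 = 2961.9391.
Suburban: Wₕ = 0.15643316; term = 0.15643316²·(1 − 0.05173952)·2010000/232 = 201.04503.
Sum = 3780.6365.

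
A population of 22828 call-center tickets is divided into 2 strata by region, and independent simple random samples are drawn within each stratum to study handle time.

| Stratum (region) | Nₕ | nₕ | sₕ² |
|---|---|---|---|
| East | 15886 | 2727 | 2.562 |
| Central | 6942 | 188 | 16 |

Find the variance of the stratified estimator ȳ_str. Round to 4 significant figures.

Var(ȳ_str) = Σₕ Wₕ²(1 − fₕ)sₕ²/nₕ with Wₕ = Nₕ/N, N = 22828.
East: Wₕ = 0.69589977; term = 0.69589977²·(1 − 0.17166058)·2.562/2727 = 3.7687359 × 10^-4.
Central: Wₕ = 0.30410023; term = 0.30410023²·(1 − 0.02708153)·16/188 = 0.0076572367.
Sum = 0.0080341103.

0.008034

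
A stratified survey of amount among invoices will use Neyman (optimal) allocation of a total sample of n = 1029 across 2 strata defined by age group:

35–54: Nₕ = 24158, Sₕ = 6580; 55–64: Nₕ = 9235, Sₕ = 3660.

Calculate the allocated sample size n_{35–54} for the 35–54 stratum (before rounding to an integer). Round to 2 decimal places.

848.57

Neyman allocation: nₕ = n·NₕSₕ / Σⱼ NⱼSⱼ.
Σ NⱼSⱼ = 24158·6580 + 9235·3660 = 1.9275974 × 10^8.
n_{35–54} = 1029·24158·6580 / (1.9275974 × 10^8) = 848.57.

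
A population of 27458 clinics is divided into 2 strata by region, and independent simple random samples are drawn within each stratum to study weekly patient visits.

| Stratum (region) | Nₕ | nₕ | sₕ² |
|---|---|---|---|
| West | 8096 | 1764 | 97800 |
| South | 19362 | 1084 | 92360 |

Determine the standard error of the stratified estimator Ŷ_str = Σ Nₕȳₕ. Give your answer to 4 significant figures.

181600

Var(Ŷ_str) = Σₕ Nₕ²(1 − fₕ)sₕ²/nₕ.
West: 8096²·(1 − 1764/8096)·97800/1764 = 2.8421807 × 10^9.
South: 19362²·(1 − 1084/19362)·92360/1084 = 3.0153209 × 10^10.
Sum = 3.299539 × 10^10.
SE = √(3.299539 × 10^10) = 181600.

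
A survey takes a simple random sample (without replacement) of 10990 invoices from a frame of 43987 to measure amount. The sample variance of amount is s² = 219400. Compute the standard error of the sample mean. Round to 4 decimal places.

Under SRS without replacement, Var(ȳ) = (1 − f)·s²/n with f = n/N = 10990/43987 = 0.24984655.
Var(ȳ) = (1 − 0.24984655)·219400/10990 = 0.75015345·19.963603 = 14.975766.
SE(ȳ) = √(14.975766) = 3.8699.

3.8699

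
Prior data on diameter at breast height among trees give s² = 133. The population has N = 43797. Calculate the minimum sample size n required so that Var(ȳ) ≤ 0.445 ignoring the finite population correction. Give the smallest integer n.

Without fpc, n₀ = s²/D = 133/0.445 = 298.8764.
Rounding up, n = 299.

299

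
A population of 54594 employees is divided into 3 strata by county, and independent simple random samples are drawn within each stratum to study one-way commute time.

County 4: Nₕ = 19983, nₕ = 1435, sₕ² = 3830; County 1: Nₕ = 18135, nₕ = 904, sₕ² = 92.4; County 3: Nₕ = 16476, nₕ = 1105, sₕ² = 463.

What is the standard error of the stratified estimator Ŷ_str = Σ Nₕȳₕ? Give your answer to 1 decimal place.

Var(Ŷ_str) = Σₕ Nₕ²(1 − fₕ)sₕ²/nₕ.
County 4: 19983²·(1 − 1435/19983)·3830/1435 = 9.8924679 × 10^8.
County 1: 18135²·(1 − 904/18135)·92.4/904 = 3.1939755 × 10^7.
County 3: 16476²·(1 − 1105/16476)·463/1105 = 1.0611398 × 10^8.
Sum = 1.1273005 × 10^9.
SE = √(1.1273005 × 10^9) = 33575.3.

33575.3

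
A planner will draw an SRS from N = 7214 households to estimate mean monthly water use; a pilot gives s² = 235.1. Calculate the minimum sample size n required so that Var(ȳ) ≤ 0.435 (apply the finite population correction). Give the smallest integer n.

Without fpc, n₀ = s²/D = 235.1/0.435 = 540.4598.
With fpc, (1 − n/N)·s²/n ≤ D requires n ≥ n₀/(1 + n₀/N) = 540.4598/(1 + 540.4598/7214) = 502.7916.
Rounding up, n = 503.

503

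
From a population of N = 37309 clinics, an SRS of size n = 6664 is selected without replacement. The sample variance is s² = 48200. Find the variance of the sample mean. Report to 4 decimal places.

5.9410

Under SRS without replacement, Var(ȳ) = (1 − f)·s²/n with f = n/N = 6664/37309 = 0.17861642.
Var(ȳ) = (1 − 0.17861642)·48200/6664 = 0.82138358·7.2328932 = 5.9409797.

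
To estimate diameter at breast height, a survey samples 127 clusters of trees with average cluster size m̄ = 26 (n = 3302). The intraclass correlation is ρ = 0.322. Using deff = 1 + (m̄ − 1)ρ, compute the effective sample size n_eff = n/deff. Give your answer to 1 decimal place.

deff = 1 + (26 − 1)·0.322 = 1 + 8.05 = 9.05.
n_eff = 3302 / 9.05 = 364.9.

364.9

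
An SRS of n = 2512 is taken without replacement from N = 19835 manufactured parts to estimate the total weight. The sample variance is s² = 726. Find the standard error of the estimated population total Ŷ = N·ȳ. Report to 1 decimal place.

9965.2

Var(Ŷ) = N²·Var(ȳ) = N²·(1 − n/N)·s²/n.
f = 2512/19835 = 0.12664482; Var(ȳ) = 0.87335518·726/2512 = 0.25241077.
Var(Ŷ) = 19835² · 0.25241077 = 9.9305269 × 10^7.
SE(Ŷ) = √(9.9305269 × 10^7) = 9965.2.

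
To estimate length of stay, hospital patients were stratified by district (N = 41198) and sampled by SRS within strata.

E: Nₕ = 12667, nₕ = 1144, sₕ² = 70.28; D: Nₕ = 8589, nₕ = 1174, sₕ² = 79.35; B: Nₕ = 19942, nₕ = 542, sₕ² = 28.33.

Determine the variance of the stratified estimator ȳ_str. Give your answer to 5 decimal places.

Var(ȳ_str) = Σₕ Wₕ²(1 − fₕ)sₕ²/nₕ with Wₕ = Nₕ/N, N = 41198.
E: Wₕ = 0.30746638; term = 0.30746638²·(1 − 0.09031341)·70.28/1144 = 0.0052831482.
D: Wₕ = 0.20848099; term = 0.20848099²·(1 − 0.13668646)·79.35/1174 = 0.0025361815.
B: Wₕ = 0.48405262; term = 0.48405262²·(1 − 0.02717882)·28.33/542 = 0.011914216.
Sum = 0.019733546.

0.01973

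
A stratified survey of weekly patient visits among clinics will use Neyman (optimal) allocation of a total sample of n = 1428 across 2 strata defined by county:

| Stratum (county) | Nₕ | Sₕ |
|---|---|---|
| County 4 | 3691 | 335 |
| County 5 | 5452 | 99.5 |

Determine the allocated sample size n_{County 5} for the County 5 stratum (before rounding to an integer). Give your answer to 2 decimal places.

Neyman allocation: nₕ = n·NₕSₕ / Σⱼ NⱼSⱼ.
Σ NⱼSⱼ = 3691·335 + 5452·99.5 = 1.778959 × 10^6.
n_{County 5} = 1428·5452·99.5 / (1.778959 × 10^6) = 435.45.

435.45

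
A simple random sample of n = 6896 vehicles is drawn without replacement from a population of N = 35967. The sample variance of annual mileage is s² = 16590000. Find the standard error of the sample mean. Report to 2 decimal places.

Under SRS without replacement, Var(ȳ) = (1 − f)·s²/n with f = n/N = 6896/35967 = 0.19173131.
Var(ȳ) = (1 − 0.19173131)·16590000/6896 = 0.80826869·2405.7425 = 1944.4863.
SE(ȳ) = √(1944.4863) = 44.10.

44.10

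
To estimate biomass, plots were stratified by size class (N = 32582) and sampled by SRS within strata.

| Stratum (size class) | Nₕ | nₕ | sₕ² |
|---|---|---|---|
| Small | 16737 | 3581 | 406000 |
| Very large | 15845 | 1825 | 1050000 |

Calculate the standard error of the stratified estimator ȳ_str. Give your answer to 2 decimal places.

12.00

Var(ȳ_str) = Σₕ Wₕ²(1 − fₕ)sₕ²/nₕ with Wₕ = Nₕ/N, N = 32582.
Small: Wₕ = 0.51368854; term = 0.51368854²·(1 − 0.21395710)·406000/3581 = 23.516231.
Very large: Wₕ = 0.48631146; term = 0.48631146²·(1 − 0.11517829)·1050000/1825 = 120.39576.
Sum = 143.91199.
SE = √(143.91199) = 12.00.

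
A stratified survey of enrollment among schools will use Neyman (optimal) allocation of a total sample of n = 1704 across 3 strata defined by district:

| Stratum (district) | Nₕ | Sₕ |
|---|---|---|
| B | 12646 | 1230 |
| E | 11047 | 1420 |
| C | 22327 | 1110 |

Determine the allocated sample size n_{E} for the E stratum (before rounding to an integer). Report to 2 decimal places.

Neyman allocation: nₕ = n·NₕSₕ / Σⱼ NⱼSⱼ.
Σ NⱼSⱼ = 12646·1230 + 11047·1420 + 22327·1110 = 5.602429 × 10^7.
n_{E} = 1704·11047·1420 / (5.602429 × 10^7) = 477.12.

477.12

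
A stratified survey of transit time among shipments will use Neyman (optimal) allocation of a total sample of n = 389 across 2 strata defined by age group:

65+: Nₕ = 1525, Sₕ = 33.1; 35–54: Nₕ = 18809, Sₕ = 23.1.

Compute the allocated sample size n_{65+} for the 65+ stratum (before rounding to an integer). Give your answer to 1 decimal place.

40.5

Neyman allocation: nₕ = n·NₕSₕ / Σⱼ NⱼSⱼ.
Σ NⱼSⱼ = 1525·33.1 + 18809·23.1 = 484965.4.
n_{65+} = 389·1525·33.1 / 484965.4 = 40.5.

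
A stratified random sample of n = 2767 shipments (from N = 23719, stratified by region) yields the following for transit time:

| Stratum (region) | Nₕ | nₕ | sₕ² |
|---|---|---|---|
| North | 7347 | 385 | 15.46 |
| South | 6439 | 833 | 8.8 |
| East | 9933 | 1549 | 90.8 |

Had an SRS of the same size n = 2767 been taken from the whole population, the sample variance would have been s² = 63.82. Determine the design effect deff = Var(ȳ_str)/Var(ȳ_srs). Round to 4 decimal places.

0.6384

Var(ȳ_str) = Σ Wₕ²(1−fₕ)sₕ²/nₕ with Wₕ = Nₕ/23719:
  North: (7347/23719)²·(1−385/7347)·15.46/385 = 0.0036509011
  South: (6439/23719)²·(1−833/6439)·8.8/833 = 6.7782322 × 10^-4
  East: (9933/23719)²·(1−1549/9933)·90.8/1549 = 0.0086770757
  → Var(ȳ_str) = 0.0130058.
Var(ȳ_srs) = (1 − 2767/23719)·63.82/2767 = 0.020374021.
deff = 0.0130058 / 0.020374021 = 0.6384.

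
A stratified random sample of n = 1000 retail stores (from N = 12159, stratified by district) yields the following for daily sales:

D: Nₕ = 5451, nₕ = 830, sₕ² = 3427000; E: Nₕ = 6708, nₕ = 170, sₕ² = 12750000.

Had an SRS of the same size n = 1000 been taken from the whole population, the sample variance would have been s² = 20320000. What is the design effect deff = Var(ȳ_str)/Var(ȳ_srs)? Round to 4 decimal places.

Var(ȳ_str) = Σ Wₕ²(1−fₕ)sₕ²/nₕ with Wₕ = Nₕ/12159:
  D: (5451/12159)²·(1−830/5451)·3427000/830 = 703.48112
  E: (6708/12159)²·(1−170/6708)·12750000/170 = 22248.642
  → Var(ȳ_str) = 22952.123.
Var(ȳ_srs) = (1 − 1000/12159)·20320000/1000 = 18648.81.
deff = 22952.123 / 18648.81 = 1.2308.

1.2308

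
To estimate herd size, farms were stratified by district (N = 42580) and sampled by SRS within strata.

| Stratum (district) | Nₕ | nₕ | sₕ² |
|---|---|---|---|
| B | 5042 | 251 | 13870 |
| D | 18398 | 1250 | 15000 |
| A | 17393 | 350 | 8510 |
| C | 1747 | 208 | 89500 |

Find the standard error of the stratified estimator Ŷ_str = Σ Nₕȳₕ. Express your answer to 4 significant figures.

116100

Var(Ŷ_str) = Σₕ Nₕ²(1 − fₕ)sₕ²/nₕ.
B: 5042²·(1 − 251/5042)·13870/251 = 1.3348478 × 10^9.
D: 18398²·(1 − 1250/18398)·15000/1250 = 3.7858668 × 10^9.
A: 17393²·(1 − 350/17393)·8510/350 = 7.2074569 × 10^9.
C: 1747²·(1 − 208/1747)·89500/208 = 1.1568878 × 10^9.
Sum = 1.3485059 × 10^10.
SE = √(1.3485059 × 10^10) = 116100.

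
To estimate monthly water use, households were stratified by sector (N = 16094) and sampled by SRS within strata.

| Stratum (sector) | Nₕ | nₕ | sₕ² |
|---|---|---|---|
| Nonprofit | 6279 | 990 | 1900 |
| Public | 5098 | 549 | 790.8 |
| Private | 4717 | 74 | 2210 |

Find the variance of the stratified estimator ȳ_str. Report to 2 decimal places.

2.90

Var(ȳ_str) = Σₕ Wₕ²(1 − fₕ)sₕ²/nₕ with Wₕ = Nₕ/N, N = 16094.
Nonprofit: Wₕ = 0.39014540; term = 0.39014540²·(1 − 0.15766842)·1900/990 = 0.24606762.
Public: Wₕ = 0.31676401; term = 0.31676401²·(1 − 0.10768929)·790.8/549 = 0.12896804.
Private: Wₕ = 0.29309059; term = 0.29309059²·(1 − 0.01568794)·2210/74 = 2.5252078.
Sum = 2.9002435.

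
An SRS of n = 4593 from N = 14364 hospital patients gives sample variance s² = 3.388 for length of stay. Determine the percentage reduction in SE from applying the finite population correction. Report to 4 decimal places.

17.5232

f = n/N = 4593/14364 = 0.31975773.
SE_no-fpc = √(s²/n) = 0.027159607; SE_fpc = √((1−f)s²/n) = 0.022400375.
Ratio = √(1−f) = 0.82476801. Reduction = 100·(1 − 0.82476801) = 17.5232%.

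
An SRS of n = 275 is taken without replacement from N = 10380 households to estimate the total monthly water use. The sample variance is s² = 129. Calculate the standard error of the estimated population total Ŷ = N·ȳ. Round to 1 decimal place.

7014.5

Var(Ŷ) = N²·Var(ȳ) = N²·(1 − n/N)·s²/n.
f = 275/10380 = 0.02649326; Var(ȳ) = 0.97350674·129/275 = 0.45666316.
Var(Ŷ) = 10380² · 0.45666316 = 4.9202898 × 10^7.
SE(Ŷ) = √(4.9202898 × 10^7) = 7014.5.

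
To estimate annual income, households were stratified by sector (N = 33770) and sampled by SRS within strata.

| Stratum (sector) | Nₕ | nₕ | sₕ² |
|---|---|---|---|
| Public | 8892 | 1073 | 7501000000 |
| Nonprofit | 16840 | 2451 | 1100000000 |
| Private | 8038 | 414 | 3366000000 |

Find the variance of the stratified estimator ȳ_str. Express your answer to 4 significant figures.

Var(ȳ_str) = Σₕ Wₕ²(1 − fₕ)sₕ²/nₕ with Wₕ = Nₕ/N, N = 33770.
Public: Wₕ = 0.26331063; term = 0.26331063²·(1 − 0.12067027)·7501000000/1073 = 426194.65.
Nonprofit: Wₕ = 0.49866746; term = 0.49866746²·(1 − 0.14554632)·1100000000/2451 = 95358.619.
Private: Wₕ = 0.23802191; term = 0.23802191²·(1 − 0.05150535)·3366000000/414 = 436900.5.
Sum = 958453.77.

958500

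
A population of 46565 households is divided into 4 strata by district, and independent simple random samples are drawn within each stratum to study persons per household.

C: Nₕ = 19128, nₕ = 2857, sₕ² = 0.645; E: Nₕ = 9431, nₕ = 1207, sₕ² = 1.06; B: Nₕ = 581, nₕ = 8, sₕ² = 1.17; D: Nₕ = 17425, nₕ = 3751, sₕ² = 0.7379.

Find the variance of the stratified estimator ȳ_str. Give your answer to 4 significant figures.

1.079 × 10^-4

Var(ȳ_str) = Σₕ Wₕ²(1 − fₕ)sₕ²/nₕ with Wₕ = Nₕ/N, N = 46565.
C: Wₕ = 0.41078063; term = 0.41078063²·(1 − 0.14936219)·0.645/2857 = 3.2405152 × 10^-5.
E: Wₕ = 0.20253409; term = 0.20253409²·(1 − 0.12798219)·1.06/1207 = 3.1413782 × 10^-5.
B: Wₕ = 0.01247718; term = 0.01247718²·(1 − 0.01376936)·1.17/8 = 2.2454708 × 10^-5.
D: Wₕ = 0.37420810; term = 0.37420810²·(1 − 0.21526542)·0.7379/3751 = 2.1617208 × 10^-5.
Sum = 1.0789085 × 10^-4.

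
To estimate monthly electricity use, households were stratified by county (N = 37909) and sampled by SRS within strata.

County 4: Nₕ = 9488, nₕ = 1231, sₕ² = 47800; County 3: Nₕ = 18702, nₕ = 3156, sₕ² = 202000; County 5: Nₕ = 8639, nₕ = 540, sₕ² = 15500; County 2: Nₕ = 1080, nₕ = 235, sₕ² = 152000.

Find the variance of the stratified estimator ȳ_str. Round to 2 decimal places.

Var(ȳ_str) = Σₕ Wₕ²(1 − fₕ)sₕ²/nₕ with Wₕ = Nₕ/N, N = 37909.
County 4: Wₕ = 0.25028357; term = 0.25028357²·(1 − 0.12974283)·47800/1231 = 2.1168113.
County 3: Wₕ = 0.49333931; term = 0.49333931²·(1 − 0.16875201)·202000/3156 = 12.949006.
County 5: Wₕ = 0.22788784; term = 0.22788784²·(1 − 0.06250723)·15500/540 = 1.3974882.
County 2: Wₕ = 0.02848928; term = 0.02848928²·(1 − 0.21759259)·152000/235 = 0.41074429.
Sum = 16.87405.

16.87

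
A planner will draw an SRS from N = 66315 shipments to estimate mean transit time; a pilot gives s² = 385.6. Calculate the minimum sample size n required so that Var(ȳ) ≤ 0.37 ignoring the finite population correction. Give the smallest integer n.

Without fpc, n₀ = s²/D = 385.6/0.37 = 1042.1622.
Rounding up, n = 1043.

1043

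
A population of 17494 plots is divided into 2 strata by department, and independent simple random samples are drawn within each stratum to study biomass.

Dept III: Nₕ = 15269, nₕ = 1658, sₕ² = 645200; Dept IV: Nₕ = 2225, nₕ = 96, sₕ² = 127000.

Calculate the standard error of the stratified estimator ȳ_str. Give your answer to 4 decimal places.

Var(ȳ_str) = Σₕ Wₕ²(1 − fₕ)sₕ²/nₕ with Wₕ = Nₕ/N, N = 17494.
Dept III: Wₕ = 0.87281354; term = 0.87281354²·(1 − 0.10858602)·645200/1658 = 264.26048.
Dept IV: Wₕ = 0.12718646; term = 0.12718646²·(1 − 0.04314607)·127000/96 = 20.476698.
Sum = 284.73718.
SE = √(284.73718) = 16.8742.

16.8742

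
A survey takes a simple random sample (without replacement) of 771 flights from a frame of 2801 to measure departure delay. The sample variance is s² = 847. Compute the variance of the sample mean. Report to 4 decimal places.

0.7962

Under SRS without replacement, Var(ȳ) = (1 − f)·s²/n with f = n/N = 771/2801 = 0.27525884.
Var(ȳ) = (1 − 0.27525884)·847/771 = 0.72474116·1.0985733 = 0.79618128.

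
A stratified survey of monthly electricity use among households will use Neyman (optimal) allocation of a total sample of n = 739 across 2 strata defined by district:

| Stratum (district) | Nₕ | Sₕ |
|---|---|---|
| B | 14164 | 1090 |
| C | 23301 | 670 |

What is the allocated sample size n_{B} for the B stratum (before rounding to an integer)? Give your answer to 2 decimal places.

367.44

Neyman allocation: nₕ = n·NₕSₕ / Σⱼ NⱼSⱼ.
Σ NⱼSⱼ = 14164·1090 + 23301·670 = 3.105043 × 10^7.
n_{B} = 739·14164·1090 / (3.105043 × 10^7) = 367.44.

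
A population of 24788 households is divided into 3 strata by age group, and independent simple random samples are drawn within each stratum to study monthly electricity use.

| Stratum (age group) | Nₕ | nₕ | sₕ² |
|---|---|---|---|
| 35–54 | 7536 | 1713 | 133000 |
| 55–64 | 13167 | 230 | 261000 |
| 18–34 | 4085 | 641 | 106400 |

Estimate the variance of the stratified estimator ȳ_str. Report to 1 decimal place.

323.9

Var(ȳ_str) = Σₕ Wₕ²(1 − fₕ)sₕ²/nₕ with Wₕ = Nₕ/N, N = 24788.
35–54: Wₕ = 0.30401807; term = 0.30401807²·(1 − 0.22730892)·133000/1713 = 5.5449672.
55–64: Wₕ = 0.53118444; term = 0.53118444²·(1 − 0.01746791)·261000/230 = 314.59376.
18–34: Wₕ = 0.16479748; term = 0.16479748²·(1 − 0.15691554)·106400/641 = 3.8006321.
Sum = 323.93936.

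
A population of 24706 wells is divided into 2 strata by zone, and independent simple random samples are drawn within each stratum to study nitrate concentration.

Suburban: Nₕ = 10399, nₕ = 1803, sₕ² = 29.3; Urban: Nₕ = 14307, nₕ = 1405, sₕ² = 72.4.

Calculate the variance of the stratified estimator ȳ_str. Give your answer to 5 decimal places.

0.01796

Var(ȳ_str) = Σₕ Wₕ²(1 − fₕ)sₕ²/nₕ with Wₕ = Nₕ/N, N = 24706.
Suburban: Wₕ = 0.42090990; term = 0.42090990²·(1 − 0.17338206)·29.3/1803 = 0.0023798797.
Urban: Wₕ = 0.57909010; term = 0.57909010²·(1 − 0.09820368)·72.4/1405 = 0.015583427.
Sum = 0.017963307.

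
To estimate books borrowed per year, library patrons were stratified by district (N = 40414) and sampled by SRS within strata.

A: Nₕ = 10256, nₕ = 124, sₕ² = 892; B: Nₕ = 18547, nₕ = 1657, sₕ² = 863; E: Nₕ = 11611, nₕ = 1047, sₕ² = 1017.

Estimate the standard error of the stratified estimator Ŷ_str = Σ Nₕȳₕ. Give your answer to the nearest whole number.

Var(Ŷ_str) = Σₕ Nₕ²(1 − fₕ)sₕ²/nₕ.
A: 10256²·(1 − 124/10256)·892/124 = 7.4750889 × 10^8.
B: 18547²·(1 − 1657/18547)·863/1657 = 1.631517 × 10^8.
E: 11611²·(1 − 1047/11611)·1017/1047 = 1.1914403 × 10^8.
Sum = 1.0298046 × 10^9.
SE = √(1.0298046 × 10^9) = 32091.

32091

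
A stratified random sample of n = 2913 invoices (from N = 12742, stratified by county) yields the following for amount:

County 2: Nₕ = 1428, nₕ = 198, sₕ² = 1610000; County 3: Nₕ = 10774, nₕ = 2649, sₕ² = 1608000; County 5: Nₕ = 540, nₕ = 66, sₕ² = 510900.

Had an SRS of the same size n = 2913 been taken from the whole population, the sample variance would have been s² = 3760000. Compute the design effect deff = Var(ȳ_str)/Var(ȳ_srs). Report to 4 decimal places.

0.4293

Var(ȳ_str) = Σ Wₕ²(1−fₕ)sₕ²/nₕ with Wₕ = Nₕ/12742:
  County 2: (1428/12742)²·(1−198/1428)·1610000/198 = 87.966802
  County 3: (10774/12742)²·(1−2649/10774)·1608000/2649 = 327.28735
  County 5: (540/12742)²·(1−66/540)·510900/66 = 12.203625
  → Var(ȳ_str) = 427.45778.
Var(ȳ_srs) = (1 − 2913/12742)·3760000/2913 = 995.67842.
deff = 427.45778 / 995.67842 = 0.4293.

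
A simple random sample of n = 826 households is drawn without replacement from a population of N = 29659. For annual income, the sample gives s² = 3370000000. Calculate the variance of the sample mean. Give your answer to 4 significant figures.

3.966 × 10^6

Under SRS without replacement, Var(ȳ) = (1 − f)·s²/n with f = n/N = 826/29659 = 0.02784989.
Var(ȳ) = (1 − 0.02784989)·3370000000/826 = 0.97215011·4.0799031 × 10^6 = 3.9662783 × 10^6.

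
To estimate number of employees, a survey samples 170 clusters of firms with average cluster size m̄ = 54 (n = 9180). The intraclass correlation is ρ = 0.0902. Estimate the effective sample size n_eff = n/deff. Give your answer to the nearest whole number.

deff = 1 + (54 − 1)·0.0902 = 1 + 4.7806 = 5.7806.
n_eff = 9180 / 5.7806 = 1588.

1588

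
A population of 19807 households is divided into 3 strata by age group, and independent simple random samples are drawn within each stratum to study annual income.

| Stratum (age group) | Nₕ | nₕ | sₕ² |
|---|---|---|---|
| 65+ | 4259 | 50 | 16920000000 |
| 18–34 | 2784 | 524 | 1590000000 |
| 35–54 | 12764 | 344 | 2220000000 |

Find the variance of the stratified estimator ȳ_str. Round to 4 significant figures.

Var(ȳ_str) = Σₕ Wₕ²(1 − fₕ)sₕ²/nₕ with Wₕ = Nₕ/N, N = 19807.
65+: Wₕ = 0.21502499; term = 0.21502499²·(1 − 0.01173985)·16920000000/50 = 1.5462493 × 10^7.
18–34: Wₕ = 0.14055637; term = 0.14055637²·(1 − 0.18821839)·1590000000/524 = 48663.81.
35–54: Wₕ = 0.64441864; term = 0.64441864²·(1 − 0.02695080)·2220000000/344 = 2.6077474 × 10^6.
Sum = 1.8118904 × 10^7.

1.812 × 10^7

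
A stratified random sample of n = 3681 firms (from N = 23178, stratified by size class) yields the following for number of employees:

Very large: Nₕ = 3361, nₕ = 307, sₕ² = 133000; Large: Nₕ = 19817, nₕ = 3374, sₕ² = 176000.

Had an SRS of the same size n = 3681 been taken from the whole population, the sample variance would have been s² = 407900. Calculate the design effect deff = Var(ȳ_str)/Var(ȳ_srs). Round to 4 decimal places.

Var(ȳ_str) = Σ Wₕ²(1−fₕ)sₕ²/nₕ with Wₕ = Nₕ/23178:
  Very large: (3361/23178)²·(1−307/3361)·133000/307 = 8.2774944
  Large: (19817/23178)²·(1−3374/19817)·176000/3374 = 31.639866
  → Var(ȳ_str) = 39.91736.
Var(ȳ_srs) = (1 − 3681/23178)·407900/3681 = 93.213694.
deff = 39.91736 / 93.213694 = 0.4282.

0.4282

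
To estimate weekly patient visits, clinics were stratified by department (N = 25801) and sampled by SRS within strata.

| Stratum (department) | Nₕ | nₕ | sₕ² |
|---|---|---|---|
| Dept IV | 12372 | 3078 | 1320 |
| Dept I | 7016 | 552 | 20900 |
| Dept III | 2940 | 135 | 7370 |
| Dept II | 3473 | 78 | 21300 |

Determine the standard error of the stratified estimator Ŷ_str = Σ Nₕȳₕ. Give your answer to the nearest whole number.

Var(Ŷ_str) = Σₕ Nₕ²(1 − fₕ)sₕ²/nₕ.
Dept IV: 12372²·(1 − 3078/12372)·1320/3078 = 4.9311464 × 10^7.
Dept I: 7016²·(1 − 552/7016)·20900/552 = 1.7171101 × 10^9.
Dept III: 2940²·(1 − 135/2940)·7370/135 = 4.5020873 × 10^8.
Dept II: 3473²·(1 − 78/3473)·21300/78 = 3.2198049 × 10^9.
Sum = 5.4364352 × 10^9.
SE = √(5.4364352 × 10^9) = 73732.

73732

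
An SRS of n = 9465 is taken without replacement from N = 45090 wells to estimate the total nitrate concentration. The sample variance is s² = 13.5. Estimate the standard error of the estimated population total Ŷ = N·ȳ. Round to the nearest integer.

Var(Ŷ) = N²·Var(ȳ) = N²·(1 − n/N)·s²/n.
f = 9465/45090 = 0.20991351; Var(ȳ) = 0.79008649·13.5/9465 = 0.0011269063.
Var(Ŷ) = 45090² · 0.0011269063 = 2.2911223 × 10^6.
SE(Ŷ) = √(2.2911223 × 10^6) = 1514.

1514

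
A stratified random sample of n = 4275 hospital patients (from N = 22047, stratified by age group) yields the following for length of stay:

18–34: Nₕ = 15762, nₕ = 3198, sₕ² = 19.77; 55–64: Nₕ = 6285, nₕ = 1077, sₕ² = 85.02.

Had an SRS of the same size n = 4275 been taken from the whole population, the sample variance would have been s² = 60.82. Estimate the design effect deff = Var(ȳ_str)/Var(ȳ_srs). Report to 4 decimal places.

0.6832

Var(ȳ_str) = Σ Wₕ²(1−fₕ)sₕ²/nₕ with Wₕ = Nₕ/22047:
  18–34: (15762/22047)²·(1−3198/15762)·19.77/3198 = 0.0025186537
  55–64: (6285/22047)²·(1−1077/6285)·85.02/1077 = 0.0053159716
  → Var(ȳ_str) = 0.0078346253.
Var(ȳ_srs) = (1 − 4275/22047)·60.82/4275 = 0.011468249.
deff = 0.0078346253 / 0.011468249 = 0.6832.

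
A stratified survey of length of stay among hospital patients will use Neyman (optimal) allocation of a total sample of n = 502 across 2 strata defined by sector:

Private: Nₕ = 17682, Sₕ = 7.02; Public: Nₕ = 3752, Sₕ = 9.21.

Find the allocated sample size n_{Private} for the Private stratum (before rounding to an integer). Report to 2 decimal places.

392.68

Neyman allocation: nₕ = n·NₕSₕ / Σⱼ NⱼSⱼ.
Σ NⱼSⱼ = 17682·7.02 + 3752·9.21 = 158683.56.
n_{Private} = 502·17682·7.02 / 158683.56 = 392.68.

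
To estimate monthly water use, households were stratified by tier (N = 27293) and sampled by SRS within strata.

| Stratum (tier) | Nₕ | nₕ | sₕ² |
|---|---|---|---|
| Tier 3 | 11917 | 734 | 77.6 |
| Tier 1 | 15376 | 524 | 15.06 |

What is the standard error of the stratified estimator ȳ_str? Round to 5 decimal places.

0.16651

Var(ȳ_str) = Σₕ Wₕ²(1 − fₕ)sₕ²/nₕ with Wₕ = Nₕ/N, N = 27293.
Tier 3: Wₕ = 0.43663210; term = 0.43663210²·(1 − 0.06159268)·77.6/734 = 0.018914217.
Tier 1: Wₕ = 0.56336790; term = 0.56336790²·(1 − 0.03407908)·15.06/524 = 0.0088108832.
Sum = 0.0277251.
SE = √(0.0277251) = 0.16651.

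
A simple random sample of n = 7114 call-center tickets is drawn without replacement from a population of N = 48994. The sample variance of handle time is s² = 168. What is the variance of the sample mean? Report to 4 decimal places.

0.0202

Under SRS without replacement, Var(ȳ) = (1 − f)·s²/n with f = n/N = 7114/48994 = 0.14520145.
Var(ȳ) = (1 − 0.14520145)·168/7114 = 0.85479855·0.023615406 = 0.020186415.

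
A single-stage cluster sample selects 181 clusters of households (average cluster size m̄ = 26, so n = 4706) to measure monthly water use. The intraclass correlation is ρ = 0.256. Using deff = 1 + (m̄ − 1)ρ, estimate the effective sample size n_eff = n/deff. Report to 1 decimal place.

635.9

deff = 1 + (26 − 1)·0.256 = 1 + 6.4 = 7.4.
n_eff = 4706 / 7.4 = 635.9.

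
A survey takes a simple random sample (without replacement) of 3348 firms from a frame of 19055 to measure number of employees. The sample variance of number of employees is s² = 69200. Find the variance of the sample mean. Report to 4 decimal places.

Under SRS without replacement, Var(ȳ) = (1 − f)·s²/n with f = n/N = 3348/19055 = 0.17570192.
Var(ȳ) = (1 − 0.17570192)·69200/3348 = 0.82429808·20.669056 = 17.037463.

17.0375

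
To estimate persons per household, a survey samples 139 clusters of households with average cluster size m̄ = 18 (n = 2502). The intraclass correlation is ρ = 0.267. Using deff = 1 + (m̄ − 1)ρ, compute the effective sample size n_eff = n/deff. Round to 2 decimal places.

deff = 1 + (18 − 1)·0.267 = 1 + 4.539 = 5.539.
n_eff = 2502 / 5.539 = 451.71.

451.71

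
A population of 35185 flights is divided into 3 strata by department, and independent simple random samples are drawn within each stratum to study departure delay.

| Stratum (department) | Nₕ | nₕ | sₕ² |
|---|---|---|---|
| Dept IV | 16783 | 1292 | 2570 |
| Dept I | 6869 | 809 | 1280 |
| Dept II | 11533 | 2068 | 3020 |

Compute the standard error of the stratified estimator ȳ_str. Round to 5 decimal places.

Var(ȳ_str) = Σₕ Wₕ²(1 − fₕ)sₕ²/nₕ with Wₕ = Nₕ/N, N = 35185.
Dept IV: Wₕ = 0.47699304; term = 0.47699304²·(1 − 0.07698266)·2570/1292 = 0.41773854.
Dept I: Wₕ = 0.19522524; term = 0.19522524²·(1 − 0.11777551)·1280/809 = 0.053200104.
Dept II: Wₕ = 0.32778173; term = 0.32778173²·(1 − 0.17931154)·3020/2068 = 0.12876689.
Sum = 0.59970553.
SE = √(0.59970553) = 0.77441.

0.77441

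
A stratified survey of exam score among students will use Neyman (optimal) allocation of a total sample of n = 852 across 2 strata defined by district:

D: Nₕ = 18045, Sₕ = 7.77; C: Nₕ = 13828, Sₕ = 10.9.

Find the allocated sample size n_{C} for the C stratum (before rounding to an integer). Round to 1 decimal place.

441.4

Neyman allocation: nₕ = n·NₕSₕ / Σⱼ NⱼSⱼ.
Σ NⱼSⱼ = 18045·7.77 + 13828·10.9 = 290934.85.
n_{C} = 852·13828·10.9 / 290934.85 = 441.4.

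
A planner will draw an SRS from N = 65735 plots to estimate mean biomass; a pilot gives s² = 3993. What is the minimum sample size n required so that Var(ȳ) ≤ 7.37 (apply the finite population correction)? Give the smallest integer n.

Without fpc, n₀ = s²/D = 3993/7.37 = 541.7910.
With fpc, (1 − n/N)·s²/n ≤ D requires n ≥ n₀/(1 + n₀/N) = 541.7910/(1 + 541.7910/65735) = 537.3620.
Rounding up, n = 538.

538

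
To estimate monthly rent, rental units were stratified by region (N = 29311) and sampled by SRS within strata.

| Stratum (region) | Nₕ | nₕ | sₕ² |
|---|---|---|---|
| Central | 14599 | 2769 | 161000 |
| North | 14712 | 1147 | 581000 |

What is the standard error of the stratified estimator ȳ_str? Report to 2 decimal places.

11.37

Var(ȳ_str) = Σₕ Wₕ²(1 − fₕ)sₕ²/nₕ with Wₕ = Nₕ/N, N = 29311.
Central: Wₕ = 0.49807240; term = 0.49807240²·(1 − 0.18967053)·161000/2769 = 11.68825.
North: Wₕ = 0.50192760; term = 0.50192760²·(1 − 0.07796357)·581000/1147 = 117.66382.
Sum = 129.35207.
SE = √(129.35207) = 11.37.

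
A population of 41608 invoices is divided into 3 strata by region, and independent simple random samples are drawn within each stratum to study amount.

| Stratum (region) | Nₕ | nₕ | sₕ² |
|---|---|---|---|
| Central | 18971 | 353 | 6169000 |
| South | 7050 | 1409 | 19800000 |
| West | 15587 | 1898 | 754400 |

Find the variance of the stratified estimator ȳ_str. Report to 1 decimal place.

3937.2

Var(ȳ_str) = Σₕ Wₕ²(1 − fₕ)sₕ²/nₕ with Wₕ = Nₕ/N, N = 41608.
Central: Wₕ = 0.45594597; term = 0.45594597²·(1 − 0.01860735)·6169000/353 = 3565.4113.
South: Wₕ = 0.16943857; term = 0.16943857²·(1 − 0.19985816)·19800000/1409 = 322.80907.
West: Wₕ = 0.37461546; term = 0.37461546²·(1 − 0.12176814)·754400/1898 = 48.987587.
Sum = 3937.208.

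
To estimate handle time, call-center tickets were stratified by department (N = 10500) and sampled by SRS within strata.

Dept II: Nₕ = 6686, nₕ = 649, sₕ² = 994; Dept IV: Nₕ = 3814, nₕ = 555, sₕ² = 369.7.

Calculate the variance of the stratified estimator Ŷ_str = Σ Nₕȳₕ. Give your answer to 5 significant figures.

7.0100 × 10^7

Var(Ŷ_str) = Σₕ Nₕ²(1 − fₕ)sₕ²/nₕ.
Dept II: 6686²·(1 − 649/6686)·994/649 = 6.1820033 × 10^7.
Dept IV: 3814²·(1 − 555/3814)·369.7/555 = 8.2798318 × 10^6.
Sum = 7.0099865 × 10^7.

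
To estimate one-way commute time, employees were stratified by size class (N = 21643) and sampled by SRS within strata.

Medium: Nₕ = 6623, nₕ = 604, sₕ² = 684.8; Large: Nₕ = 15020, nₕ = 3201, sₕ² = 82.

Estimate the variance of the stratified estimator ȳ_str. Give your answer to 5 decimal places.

Var(ȳ_str) = Σₕ Wₕ²(1 − fₕ)sₕ²/nₕ with Wₕ = Nₕ/N, N = 21643.
Medium: Wₕ = 0.30601118; term = 0.30601118²·(1 − 0.09119734)·684.8/604 = 0.096487486.
Large: Wₕ = 0.69398882; term = 0.69398882²·(1 − 0.21311585)·82/3201 = 0.0097083165.
Sum = 0.1061958.

0.10620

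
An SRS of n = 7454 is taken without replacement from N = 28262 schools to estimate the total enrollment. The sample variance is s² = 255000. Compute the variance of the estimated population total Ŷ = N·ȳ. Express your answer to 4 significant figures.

2.012 × 10^10

Var(Ŷ) = N²·Var(ȳ) = N²·(1 − n/N)·s²/n.
f = 7454/28262 = 0.26374637; Var(ȳ) = 0.73625363·255000/7454 = 25.187104.
Var(Ŷ) = 28262² · 25.187104 = 2.0117964 × 10^10.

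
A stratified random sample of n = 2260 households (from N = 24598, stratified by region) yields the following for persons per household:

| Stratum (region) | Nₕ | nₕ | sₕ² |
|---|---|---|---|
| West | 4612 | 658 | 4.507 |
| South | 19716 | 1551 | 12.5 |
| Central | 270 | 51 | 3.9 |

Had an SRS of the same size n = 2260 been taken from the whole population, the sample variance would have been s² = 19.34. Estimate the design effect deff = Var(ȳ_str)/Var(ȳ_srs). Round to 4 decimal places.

Var(ȳ_str) = Σ Wₕ²(1−fₕ)sₕ²/nₕ with Wₕ = Nₕ/24598:
  West: (4612/24598)²·(1−658/4612)·4.507/658 = 2.0643724 × 10^-4
  South: (19716/24598)²·(1−1551/19716)·12.5/1551 = 0.0047703784
  Central: (270/24598)²·(1−51/270)·3.9/51 = 7.4731331 × 10^-6
  → Var(ȳ_str) = 0.0049842888.
Var(ȳ_srs) = (1 − 2260/24598)·19.34/2260 = 0.0077712793.
deff = 0.0049842888 / 0.0077712793 = 0.6414.

0.6414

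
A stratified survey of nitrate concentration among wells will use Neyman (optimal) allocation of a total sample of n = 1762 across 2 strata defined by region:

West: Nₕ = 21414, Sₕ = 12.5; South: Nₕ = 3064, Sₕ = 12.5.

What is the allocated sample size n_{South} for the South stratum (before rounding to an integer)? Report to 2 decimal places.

220.56

Neyman allocation: nₕ = n·NₕSₕ / Σⱼ NⱼSⱼ.
Σ NⱼSⱼ = 21414·12.5 + 3064·12.5 = 305975.
n_{South} = 1762·3064·12.5 / 305975 = 220.56.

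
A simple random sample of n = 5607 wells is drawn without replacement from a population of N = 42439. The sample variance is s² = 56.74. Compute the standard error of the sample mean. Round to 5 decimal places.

Under SRS without replacement, Var(ȳ) = (1 − f)·s²/n with f = n/N = 5607/42439 = 0.13211904.
Var(ȳ) = (1 − 0.13211904)·56.74/5607 = 0.86788096·0.010119493 = 0.0087825157.
SE(ȳ) = √(0.0087825157) = 0.09372.

0.09372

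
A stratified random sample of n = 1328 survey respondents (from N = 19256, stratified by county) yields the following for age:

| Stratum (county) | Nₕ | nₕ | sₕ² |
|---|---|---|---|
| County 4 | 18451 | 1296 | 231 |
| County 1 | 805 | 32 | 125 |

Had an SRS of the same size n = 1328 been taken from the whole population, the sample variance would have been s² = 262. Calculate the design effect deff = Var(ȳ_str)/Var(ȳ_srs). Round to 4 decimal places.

Var(ȳ_str) = Σ Wₕ²(1−fₕ)sₕ²/nₕ with Wₕ = Nₕ/19256:
  County 4: (18451/19256)²·(1−1296/18451)·231/1296 = 0.15215473
  County 1: (805/19256)²·(1−32/805)·125/32 = 0.0065554612
  → Var(ȳ_str) = 0.15871019.
Var(ȳ_srs) = (1 − 1328/19256)·262/1328 = 0.18368301.
deff = 0.15871019 / 0.18368301 = 0.8640.

0.8640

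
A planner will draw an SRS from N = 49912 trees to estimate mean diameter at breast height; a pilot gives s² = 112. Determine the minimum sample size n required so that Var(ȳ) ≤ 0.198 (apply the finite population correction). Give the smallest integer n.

Without fpc, n₀ = s²/D = 112/0.198 = 565.6566.
With fpc, (1 − n/N)·s²/n ≤ D requires n ≥ n₀/(1 + n₀/N) = 565.6566/(1 + 565.6566/49912) = 559.3178.
Rounding up, n = 560.

560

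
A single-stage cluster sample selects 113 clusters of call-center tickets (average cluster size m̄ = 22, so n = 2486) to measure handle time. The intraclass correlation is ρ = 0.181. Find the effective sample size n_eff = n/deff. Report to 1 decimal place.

517.8

deff = 1 + (22 − 1)·0.181 = 1 + 3.801 = 4.801.
n_eff = 2486 / 4.801 = 517.8.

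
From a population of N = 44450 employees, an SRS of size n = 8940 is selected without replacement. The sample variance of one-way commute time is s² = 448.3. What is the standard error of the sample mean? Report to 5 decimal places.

Under SRS without replacement, Var(ȳ) = (1 − f)·s²/n with f = n/N = 8940/44450 = 0.20112486.
Var(ȳ) = (1 − 0.20112486)·448.3/8940 = 0.79887514·0.050145414 = 0.040059925.
SE(ȳ) = √(0.040059925) = 0.20015.

0.20015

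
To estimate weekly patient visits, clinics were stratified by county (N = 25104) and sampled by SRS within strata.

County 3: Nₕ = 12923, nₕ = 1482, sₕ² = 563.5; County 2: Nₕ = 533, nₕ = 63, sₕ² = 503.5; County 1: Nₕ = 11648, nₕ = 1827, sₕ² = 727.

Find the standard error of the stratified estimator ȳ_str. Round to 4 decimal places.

Var(ȳ_str) = Σₕ Wₕ²(1 − fₕ)sₕ²/nₕ with Wₕ = Nₕ/N, N = 25104.
County 3: Wₕ = 0.51477852; term = 0.51477852²·(1 − 0.11467925)·563.5/1482 = 0.089204589.
County 2: Wₕ = 0.02123168; term = 0.02123168²·(1 − 0.11819887)·503.5/63 = 0.0031768605.
County 1: Wₕ = 0.46398980; term = 0.46398980²·(1 − 0.15685096)·727/1827 = 0.072229912.
Sum = 0.16461136.
SE = √(0.16461136) = 0.4057.

0.4057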